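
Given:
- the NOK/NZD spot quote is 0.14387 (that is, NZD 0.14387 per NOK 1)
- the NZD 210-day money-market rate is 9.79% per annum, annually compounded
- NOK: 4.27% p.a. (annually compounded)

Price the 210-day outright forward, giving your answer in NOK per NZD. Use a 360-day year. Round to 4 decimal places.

6.7447

T = 210/360 years.
Growth of 1 NZD over T: (1 + 0.0979)^(210/360) = 1.0559944.
Growth of 1 NOK over T: (1 + 0.0427)^(210/360) = 1.0246911.
So F = 0.14387 × 1.0559944 / 1.0246911 = 0.1482651 (NZD/NOK).
Quoted the other way: 1/0.1482651 = 6.7447 NOK per NZD.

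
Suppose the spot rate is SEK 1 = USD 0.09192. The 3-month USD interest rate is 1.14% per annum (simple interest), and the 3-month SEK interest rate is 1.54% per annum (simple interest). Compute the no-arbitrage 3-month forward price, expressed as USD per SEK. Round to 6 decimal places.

T = 3/12 years.
USD growth factor: 1 + 0.0114×3/12 = 1.002850.
SEK accumulates by 1 + 0.0154×3/12 = 1.003850.
Forward (USD per SEK) = 0.09192 × 1.002850 / 1.003850 = 0.09182843.

0.091828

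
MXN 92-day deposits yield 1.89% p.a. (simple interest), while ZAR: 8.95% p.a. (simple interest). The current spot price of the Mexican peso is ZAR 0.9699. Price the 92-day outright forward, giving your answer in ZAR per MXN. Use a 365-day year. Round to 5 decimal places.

T = 92/365 years.
ZAR accumulates by 1 + 0.0895×92/365 = 1.0225589.
Growth of 1 MXN over T: 1 + 0.0189×92/365 = 1.0047638.
So F = 0.9699 × 1.0225589 / 1.0047638 = 0.9870776 (ZAR/MXN).

0.98708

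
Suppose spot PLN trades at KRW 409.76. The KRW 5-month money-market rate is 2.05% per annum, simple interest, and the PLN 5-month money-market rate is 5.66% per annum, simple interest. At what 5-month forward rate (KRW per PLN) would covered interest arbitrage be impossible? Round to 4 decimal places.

T = 5/12 years.
Growth of 1 KRW over T: 1 + 0.0205×5/12 = 1.008541667.
PLN accumulates by 1 + 0.0566×5/12 = 1.023583333.
So F = 409.76 × 1.008541667 / 1.023583333 = 403.738533 (KRW/PLN).

403.7385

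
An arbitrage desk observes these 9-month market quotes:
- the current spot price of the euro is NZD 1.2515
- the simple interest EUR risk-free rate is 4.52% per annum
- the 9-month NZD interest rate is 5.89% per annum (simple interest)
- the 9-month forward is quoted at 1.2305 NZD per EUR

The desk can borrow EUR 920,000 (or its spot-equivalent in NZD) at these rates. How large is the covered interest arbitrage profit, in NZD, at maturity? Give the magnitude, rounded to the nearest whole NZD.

NZD 31,805

T = 9/12 years.
Invest the EUR and cover forward: 920,000 × 1.033900 × 1.2305 = NZD 1,170,436.83.
Convert at spot and invest in NZD: 920,000 × 1.2515 × 1.044175 = NZD 1,202,242.21.
The quoted forward undervalues EUR, so borrow EUR, convert to NZD at spot, deposit the NZD at 5.89%, and buy EUR forward at 1.2305 to cover the loan.
Profit = 1,202,242.21 − 1,170,436.83 = NZD 31,805.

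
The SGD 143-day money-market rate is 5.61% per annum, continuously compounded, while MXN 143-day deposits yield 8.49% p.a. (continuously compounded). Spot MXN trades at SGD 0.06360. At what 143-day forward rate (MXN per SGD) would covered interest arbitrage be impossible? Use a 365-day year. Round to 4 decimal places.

T = 143/365 years.
SGD growth factor: e^(0.0561×143/365) = 1.02222222.
MXN accumulates by e^(0.0849×143/365) = 1.03382156.
So F = 0.0636 × 1.02222222 / 1.03382156 = 0.062886416 (SGD/MXN).
Quoted the other way: 1/0.062886416 = 15.9017 MXN per SGD.

15.9017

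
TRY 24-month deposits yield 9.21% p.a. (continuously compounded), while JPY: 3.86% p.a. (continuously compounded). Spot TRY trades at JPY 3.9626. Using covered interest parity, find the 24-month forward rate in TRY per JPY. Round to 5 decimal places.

T = 2 years.
JPY growth factor: e^(0.0386×2) = 1.0802581.
Growth of 1 TRY over T: e^(0.0921×2) = 1.2022563.
So F = 3.9626 × 1.0802581 / 1.2022563 = 3.560498 (JPY/TRY).
Invert for TRY per JPY: 1 / 3.560498 = 0.28086.

0.28086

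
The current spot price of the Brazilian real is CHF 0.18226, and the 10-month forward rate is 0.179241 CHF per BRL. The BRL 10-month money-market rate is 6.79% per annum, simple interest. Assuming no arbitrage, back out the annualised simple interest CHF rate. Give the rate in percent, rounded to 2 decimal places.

T = 10/12 years.
CIP gives F = S · g_CHF/g_BRL, so g_CHF/g_BRL = 0.179241/0.18226 = 0.9834358.
The BRL side grows by 1 + 0.0679×10/12 = 1.0565833.
Hence g_CHF = 1.0390818.
r = (1.0390818 − 1)/(10/12) = 0.046898 → 4.69%.

4.69%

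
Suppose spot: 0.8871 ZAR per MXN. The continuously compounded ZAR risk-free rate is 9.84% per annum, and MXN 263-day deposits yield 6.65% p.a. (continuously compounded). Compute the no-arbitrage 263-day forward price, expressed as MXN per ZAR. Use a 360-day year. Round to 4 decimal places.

1.1013

T = 263/360 years.
ZAR growth factor: e^(0.0984×263/360) = 1.0745336.
MXN accumulates by e^(0.0665×263/360) = 1.0497814.
Forward (ZAR per MXN) = 0.8871 × 1.0745336 / 1.0497814 = 0.9080164.
Invert for MXN per ZAR: 1 / 0.9080164 = 1.1013.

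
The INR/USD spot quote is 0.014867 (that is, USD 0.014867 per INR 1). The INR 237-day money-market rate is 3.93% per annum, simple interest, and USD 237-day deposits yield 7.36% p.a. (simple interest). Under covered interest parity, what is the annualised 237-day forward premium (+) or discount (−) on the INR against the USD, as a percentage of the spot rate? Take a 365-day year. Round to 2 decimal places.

T = 237/365 years.
F = S · g_USD/g_INR = 0.014867 × 1.0477896/1.0255181 = 0.015189871.
(F − S)/S ÷ T = (0.015189871 − 0.014867)/0.014867/(237/365) = 0.033446 → 3.34%.

+3.34%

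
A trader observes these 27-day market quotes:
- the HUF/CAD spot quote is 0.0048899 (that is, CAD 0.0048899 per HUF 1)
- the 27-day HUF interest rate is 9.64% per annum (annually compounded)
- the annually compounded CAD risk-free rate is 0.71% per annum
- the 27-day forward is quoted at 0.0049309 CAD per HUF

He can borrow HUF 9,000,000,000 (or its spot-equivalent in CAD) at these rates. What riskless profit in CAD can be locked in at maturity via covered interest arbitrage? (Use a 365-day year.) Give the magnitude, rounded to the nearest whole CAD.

CAD 649,112

T = 27/365 years.
Keep in HUF, deliver into the forward: 9,000,000,000·1.006831079·0.0049309 = CAD 44,681,250.31.
Swap to CAD now, deposit: 9,000,000,000·0.0048899·1.0005234867 = CAD 44,032,138.18.
The quoted forward overvalues HUF, so borrow CAD, buy HUF at spot, deposit the HUF at 9.64%, and sell the proceeds forward at 0.0049309.
Profit = 44,681,250.31 − 44,032,138.18 = CAD 649,112.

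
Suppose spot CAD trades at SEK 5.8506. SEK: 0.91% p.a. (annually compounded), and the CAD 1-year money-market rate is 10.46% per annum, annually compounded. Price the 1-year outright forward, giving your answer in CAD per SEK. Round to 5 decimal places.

0.18710

T = 1 year.
Growth of 1 SEK over T: (1 + 0.0091)^1 = 1.009100.
Growth of 1 CAD over T: (1 + 0.1046)^1 = 1.104600.
Forward (SEK per CAD) = 5.8506 × 1.009100 / 1.104600 = 5.344777.
Invert for CAD per SEK: 1 / 5.344777 = 0.18710.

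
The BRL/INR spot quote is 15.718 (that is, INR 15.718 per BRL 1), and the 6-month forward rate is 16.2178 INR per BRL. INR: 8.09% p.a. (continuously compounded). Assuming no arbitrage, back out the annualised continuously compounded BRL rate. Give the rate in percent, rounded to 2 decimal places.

1.83%

T = 6/12 years.
CIP gives F = S · g_INR/g_BRL, so g_INR/g_BRL = 16.2178/15.718 = 1.0317979.
The INR side grows by e^(0.0809×6/12) = 1.0412792.
Hence g_BRL = 1.0091891.
r = ln(1.0091891)/(6/12) = 0.018294 → 1.83%.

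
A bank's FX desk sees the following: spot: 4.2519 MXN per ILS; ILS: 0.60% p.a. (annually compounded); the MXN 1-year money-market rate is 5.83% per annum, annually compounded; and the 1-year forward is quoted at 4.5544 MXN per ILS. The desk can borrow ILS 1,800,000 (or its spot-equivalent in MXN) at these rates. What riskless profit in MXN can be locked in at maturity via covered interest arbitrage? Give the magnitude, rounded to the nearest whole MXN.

MXN 147,493

T = 1 year.
Invest the ILS and cover forward: 1,800,000 × 1.006000 × 4.5544 = MXN 8,247,107.52.
Convert at spot and invest in MXN: 1,800,000 × 4.2519 × 1.058300 = MXN 8,099,614.39.
The quoted forward overvalues ILS, so borrow MXN, buy ILS at spot, deposit the ILS at 0.60%, and sell the proceeds forward at 4.5544.
Arbitrage profit = |8,247,107.52 − 8,099,614.39| = MXN 147,493.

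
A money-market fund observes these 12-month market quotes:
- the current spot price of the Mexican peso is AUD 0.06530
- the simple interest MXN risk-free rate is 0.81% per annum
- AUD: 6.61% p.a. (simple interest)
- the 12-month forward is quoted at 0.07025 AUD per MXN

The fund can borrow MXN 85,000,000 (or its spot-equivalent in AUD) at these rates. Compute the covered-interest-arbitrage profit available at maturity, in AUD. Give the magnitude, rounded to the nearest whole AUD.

T = 1 year.
Keep in MXN, deliver into the forward: 85,000,000·1.008100·0.07025 = AUD 6,019,617.13.
Swap to AUD now, deposit: 85,000,000·0.06530·1.066100 = AUD 5,917,388.05.
The quoted forward overvalues MXN, so borrow AUD, buy MXN at spot, deposit the MXN at 0.81%, and sell the proceeds forward at 0.07025.
The gap between the two covered legs is AUD 102,229.

AUD 102,229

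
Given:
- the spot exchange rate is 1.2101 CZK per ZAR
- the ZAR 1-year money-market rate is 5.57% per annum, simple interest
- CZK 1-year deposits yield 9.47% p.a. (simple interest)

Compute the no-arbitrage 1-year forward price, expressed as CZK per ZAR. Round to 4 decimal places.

T = 1 year.
CZK growth factor: 1 + 0.0947×1 = 1.094700.
ZAR accumulates by 1 + 0.0557×1 = 1.055700.
Forward (CZK per ZAR) = 1.2101 × 1.094700 / 1.055700 = 1.254804.

1.2548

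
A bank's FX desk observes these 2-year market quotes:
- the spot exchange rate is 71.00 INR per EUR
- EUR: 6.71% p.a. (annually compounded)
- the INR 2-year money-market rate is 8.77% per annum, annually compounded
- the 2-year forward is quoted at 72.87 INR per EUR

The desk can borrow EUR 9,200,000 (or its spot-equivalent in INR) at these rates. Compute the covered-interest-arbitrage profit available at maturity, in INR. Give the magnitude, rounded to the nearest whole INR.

INR 9,404,580

T = 2 years.
Invest the EUR and cover forward: 9,200,000 × 1.13870241 × 72.87 = INR 763,390,650.47.
Convert at spot and invest in INR: 9,200,000 × 71.00 × 1.18309129 = INR 772,795,230.63.
The quoted forward undervalues EUR, so borrow EUR, convert to INR at spot, deposit the INR at 8.77%, and buy EUR forward at 72.87 to cover the loan.
Arbitrage profit = |763,390,650.47 − 772,795,230.63| = INR 9,404,580.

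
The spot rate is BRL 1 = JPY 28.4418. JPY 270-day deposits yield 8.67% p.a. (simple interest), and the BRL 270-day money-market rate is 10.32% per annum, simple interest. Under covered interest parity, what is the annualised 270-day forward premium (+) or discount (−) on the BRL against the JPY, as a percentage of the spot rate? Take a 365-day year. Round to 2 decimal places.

T = 270/365 years.
F = S · g_JPY/g_BRL = 28.4418 × 1.0641342/1.0763397 = 28.1192751.
Annualised premium = (F − S)/S × (1/T) = (28.1192751 − 28.4418)/28.4418 ÷ (270/365) = -1.53%.

-1.53%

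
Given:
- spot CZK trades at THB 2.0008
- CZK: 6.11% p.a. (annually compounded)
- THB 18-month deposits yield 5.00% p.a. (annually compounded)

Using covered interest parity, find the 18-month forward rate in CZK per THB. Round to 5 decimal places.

T = 18/12 years.
Growth of 1 THB over T: (1 + 0.0500)^(18/12) = 1.0759298.
CZK growth factor: (1 + 0.0611)^(18/12) = 1.093036.
So F = 2.0008 × 1.0759298 / 1.093036 = 1.969487 (THB/CZK).
Quoted the other way: 1/1.969487 = 0.50775 CZK per THB.

0.50775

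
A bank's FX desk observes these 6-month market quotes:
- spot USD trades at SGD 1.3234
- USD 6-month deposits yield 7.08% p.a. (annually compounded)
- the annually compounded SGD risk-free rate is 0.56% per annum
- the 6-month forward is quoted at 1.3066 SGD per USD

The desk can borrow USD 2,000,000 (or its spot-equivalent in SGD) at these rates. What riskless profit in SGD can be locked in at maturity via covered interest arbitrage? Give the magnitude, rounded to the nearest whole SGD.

SGD 49,925

T = 6/12 years.
Invest the USD and cover forward: 2,000,000 × 1.034794666 × 1.3066 = SGD 2,704,125.42.
Convert at spot and invest in SGD: 2,000,000 × 1.3234 × 1.002796091 = SGD 2,654,200.69.
The quoted forward overvalues USD, so borrow SGD, buy USD at spot, deposit the USD at 7.08%, and sell the proceeds forward at 1.3066.
Arbitrage profit = |2,704,125.42 − 2,654,200.69| = SGD 49,925.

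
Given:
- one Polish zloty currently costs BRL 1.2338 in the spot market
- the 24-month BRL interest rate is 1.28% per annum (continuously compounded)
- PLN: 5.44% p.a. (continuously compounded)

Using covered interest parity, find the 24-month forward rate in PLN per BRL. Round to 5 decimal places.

T = 2 years.
BRL growth factor: e^(0.0128×2) = 1.0259305.
PLN growth factor: e^(0.0544×2) = 1.1149393.
So F = 1.2338 × 1.0259305 / 1.1149393 = 1.135302 (BRL/PLN).
Quoted the other way: 1/1.135302 = 0.88082 PLN per BRL.

0.88082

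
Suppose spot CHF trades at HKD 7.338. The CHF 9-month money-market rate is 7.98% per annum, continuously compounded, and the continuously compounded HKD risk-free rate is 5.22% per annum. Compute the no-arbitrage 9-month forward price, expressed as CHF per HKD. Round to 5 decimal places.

0.13913

T = 9/12 years.
HKD growth factor: e^(0.0522×9/12) = 1.0399265.
Growth of 1 CHF over T: e^(0.0798×9/12) = 1.0616773.
So F = 7.338 × 1.0399265 / 1.0616773 = 7.187665 (HKD/CHF).
Quoted the other way: 1/7.187665 = 0.13913 CHF per HKD.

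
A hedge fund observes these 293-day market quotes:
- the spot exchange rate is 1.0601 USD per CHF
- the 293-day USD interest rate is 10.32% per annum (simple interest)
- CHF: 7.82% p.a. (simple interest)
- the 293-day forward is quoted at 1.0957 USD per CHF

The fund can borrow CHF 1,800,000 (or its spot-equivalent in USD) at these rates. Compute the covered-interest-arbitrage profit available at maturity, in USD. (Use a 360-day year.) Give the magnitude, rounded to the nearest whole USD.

USD 29,332

T = 293/360 years.
Route A — deposit CHF, sell forward: 1,800,000 × 1.063646111 × 1.0957 = USD 2,097,786.68.
Route B — convert at spot, deposit USD: 1,800,000 × 1.0601 × 1.083993333 = USD 2,068,454.40.
The quoted forward overvalues CHF, so borrow USD, buy CHF at spot, deposit the CHF at 7.82%, and sell the proceeds forward at 1.0957.
Arbitrage profit = |2,097,786.68 − 2,068,454.40| = USD 29,332.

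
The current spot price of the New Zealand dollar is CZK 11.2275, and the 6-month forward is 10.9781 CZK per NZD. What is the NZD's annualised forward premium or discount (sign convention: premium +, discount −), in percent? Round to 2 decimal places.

-4.44%

T = 6/12 years.
NZD trades forward at -2.22133% vs spot over the period.
×(1/T) gives -4.44% p.a.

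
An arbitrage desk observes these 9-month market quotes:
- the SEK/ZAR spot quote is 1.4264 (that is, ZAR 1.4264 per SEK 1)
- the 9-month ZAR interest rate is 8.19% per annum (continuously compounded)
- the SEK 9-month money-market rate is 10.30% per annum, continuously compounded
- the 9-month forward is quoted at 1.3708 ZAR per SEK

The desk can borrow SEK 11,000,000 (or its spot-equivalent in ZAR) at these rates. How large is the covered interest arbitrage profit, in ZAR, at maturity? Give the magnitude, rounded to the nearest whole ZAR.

T = 9/12 years.
Keep in SEK, deliver into the forward: 11,000,000·1.0803121207·1.3708 = ZAR 16,289,810.41.
Swap to ZAR now, deposit: 11,000,000·1.4264·1.0633507422 = ZAR 16,684,398.49.
The quoted forward undervalues SEK, so borrow SEK, convert to ZAR at spot, deposit the ZAR at 8.19%, and buy SEK forward at 1.3708 to cover the loan.
Arbitrage profit = |16,289,810.41 − 16,684,398.49| = ZAR 394,588.

ZAR 394,588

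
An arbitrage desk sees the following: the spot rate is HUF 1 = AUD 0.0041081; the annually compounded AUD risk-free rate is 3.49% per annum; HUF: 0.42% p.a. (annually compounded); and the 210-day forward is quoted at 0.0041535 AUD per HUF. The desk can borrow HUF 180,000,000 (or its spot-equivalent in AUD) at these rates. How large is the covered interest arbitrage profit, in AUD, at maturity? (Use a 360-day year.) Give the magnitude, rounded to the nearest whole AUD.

AUD 4,944

T = 210/360 years.
Route A — deposit HUF, sell forward: 180,000,000 × 1.00244786 × 0.0041535 = AUD 749,460.09.
Route B — convert at spot, deposit AUD: 180,000,000 × 0.0041081 × 1.0202127 = AUD 754,404.44.
The quoted forward undervalues HUF, so borrow HUF, convert to AUD at spot, deposit the AUD at 3.49%, and buy HUF forward at 0.0041535 to cover the loan.
The gap between the two covered legs is AUD 4,944.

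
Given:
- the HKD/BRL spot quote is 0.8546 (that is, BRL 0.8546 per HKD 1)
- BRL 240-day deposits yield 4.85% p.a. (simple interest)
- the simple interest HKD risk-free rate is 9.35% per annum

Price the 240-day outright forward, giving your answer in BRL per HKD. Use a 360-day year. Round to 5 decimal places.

T = 240/360 years.
BRL growth factor: 1 + 0.0485×240/360 = 1.0323333.
HKD growth factor: 1 + 0.0935×240/360 = 1.0623333.
Forward (BRL per HKD) = 0.8546 × 1.0323333 / 1.0623333 = 0.8304663.

0.83047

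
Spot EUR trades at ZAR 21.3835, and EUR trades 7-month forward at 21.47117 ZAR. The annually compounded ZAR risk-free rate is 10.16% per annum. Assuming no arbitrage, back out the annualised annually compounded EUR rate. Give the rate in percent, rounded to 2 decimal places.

9.39%

T = 7/12 years.
F/S = 21.47117/21.3835 = 1.0040999 = (growth of ZAR) / (growth of EUR).
The ZAR side grows by (1 + 0.1016)^(7/12) = 1.0580689.
So the EUR growth factor = 1.0537486.
r = 1.0537486^(12/7) − 1 = 0.093900 → 9.39%.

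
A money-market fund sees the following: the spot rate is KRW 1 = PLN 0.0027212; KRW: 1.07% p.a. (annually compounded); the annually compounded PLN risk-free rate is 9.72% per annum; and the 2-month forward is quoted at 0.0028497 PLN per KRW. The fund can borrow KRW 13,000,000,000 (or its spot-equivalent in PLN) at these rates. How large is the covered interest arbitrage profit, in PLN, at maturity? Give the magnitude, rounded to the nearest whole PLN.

T = 2/12 years.
Route A — deposit KRW, sell forward: 13,000,000,000 × 1.0017754342 × 0.0028497 = PLN 37,111,872.91.
Route B — convert at spot, deposit PLN: 13,000,000,000 × 0.0027212 × 1.0155803746 = PLN 35,926,765.10.
The quoted forward overvalues KRW, so borrow PLN, buy KRW at spot, deposit the KRW at 1.07%, and sell the proceeds forward at 0.0028497.
Profit = 37,111,872.91 − 35,926,765.10 = PLN 1,185,108.

PLN 1,185,108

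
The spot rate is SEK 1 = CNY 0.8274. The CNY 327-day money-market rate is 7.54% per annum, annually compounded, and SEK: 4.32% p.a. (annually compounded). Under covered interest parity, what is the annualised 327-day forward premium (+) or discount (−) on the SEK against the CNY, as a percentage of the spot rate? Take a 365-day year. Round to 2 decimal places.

T = 327/365 years.
No-arbitrage forward: 0.8274 × 1.0672921 / 1.0386168 = 0.8502438 CNY/SEK.
Annualised premium = (F − S)/S × (1/T) = (0.8502438 − 0.8274)/0.8274 ÷ (327/365) = 3.08%.

+3.08%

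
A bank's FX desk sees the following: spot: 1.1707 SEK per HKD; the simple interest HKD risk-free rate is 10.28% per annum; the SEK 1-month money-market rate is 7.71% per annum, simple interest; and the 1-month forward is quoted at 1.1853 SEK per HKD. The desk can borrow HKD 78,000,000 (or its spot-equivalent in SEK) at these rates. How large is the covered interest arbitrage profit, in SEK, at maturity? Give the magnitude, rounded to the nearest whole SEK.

T = 1/12 years.
Route A — deposit HKD, sell forward: 78,000,000 × 1.0085666667 × 1.1853 = SEK 93,245,417.46.
Route B — convert at spot, deposit SEK: 78,000,000 × 1.1707 × 1.006425 = SEK 91,901,296.31.
The quoted forward overvalues HKD, so borrow SEK, buy HKD at spot, deposit the HKD at 10.28%, and sell the proceeds forward at 1.1853.
The gap between the two covered legs is SEK 1,344,121.

SEK 1,344,121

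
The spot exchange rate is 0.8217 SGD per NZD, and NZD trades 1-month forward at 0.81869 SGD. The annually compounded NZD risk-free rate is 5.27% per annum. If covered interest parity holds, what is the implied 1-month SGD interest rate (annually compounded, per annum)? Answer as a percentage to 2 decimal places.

0.73%

T = 1/12 years.
F/S = 0.81869/0.8217 = 0.9963369 = (growth of SGD) / (growth of NZD).
The NZD side grows by (1 + 0.0527)^(1/12) = 1.004289.
That pins the SGD growth at 1.0006102.
Annualise: 1.0006102^(12/1) − 1 = 0.007347 = 0.73%.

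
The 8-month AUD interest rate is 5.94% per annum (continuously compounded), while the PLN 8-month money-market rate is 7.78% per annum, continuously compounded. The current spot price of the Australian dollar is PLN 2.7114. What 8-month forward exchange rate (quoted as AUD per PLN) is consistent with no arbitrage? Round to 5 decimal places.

0.36432

T = 8/12 years.
PLN growth factor: e^(0.0778×8/12) = 1.0532353.
Growth of 1 AUD over T: e^(0.0594×8/12) = 1.0403945.
Forward (PLN per AUD) = 2.7114 × 1.0532353 / 1.0403945 = 2.744865.
Quoted the other way: 1/2.744865 = 0.36432 AUD per PLN.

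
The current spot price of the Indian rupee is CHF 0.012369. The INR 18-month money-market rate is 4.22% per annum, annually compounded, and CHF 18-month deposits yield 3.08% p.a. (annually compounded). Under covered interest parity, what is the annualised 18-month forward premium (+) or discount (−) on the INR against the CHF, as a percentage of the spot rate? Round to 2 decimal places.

T = 18/12 years.
CIP forward (CHF per INR) = 0.012369 × 1.0465539/1.0639632 = 0.012166610.
(F − S)/S ÷ T = (0.012166610 − 0.012369)/0.012369/(18/12) = -0.010908 → -1.09%.

-1.09%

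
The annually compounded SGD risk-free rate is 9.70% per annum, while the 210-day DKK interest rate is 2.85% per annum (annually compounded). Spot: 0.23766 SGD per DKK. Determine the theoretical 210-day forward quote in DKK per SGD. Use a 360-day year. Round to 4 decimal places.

T = 210/360 years.
SGD accumulates by (1 + 0.0970)^(210/360) = 1.0554894.
DKK accumulates by (1 + 0.0285)^(210/360) = 1.0165276.
Forward (SGD per DKK) = 0.23766 × 1.0554894 / 1.0165276 = 0.2467691.
Quoted the other way: 1/0.2467691 = 4.0524 DKK per SGD.

4.0524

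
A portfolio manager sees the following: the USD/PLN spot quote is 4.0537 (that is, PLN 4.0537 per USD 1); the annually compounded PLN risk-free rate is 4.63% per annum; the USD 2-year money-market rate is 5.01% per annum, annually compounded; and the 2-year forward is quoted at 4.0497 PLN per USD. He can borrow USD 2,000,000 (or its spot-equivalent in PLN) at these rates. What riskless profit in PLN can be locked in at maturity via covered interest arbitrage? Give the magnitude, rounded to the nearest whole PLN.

T = 2 years.
Invest the USD and cover forward: 2,000,000 × 1.10271001 × 4.0497 = PLN 8,931,289.45.
Convert at spot and invest in PLN: 2,000,000 × 4.0537 × 1.09474369 = PLN 8,875,524.99.
The quoted forward overvalues USD, so borrow PLN, buy USD at spot, deposit the USD at 5.01%, and sell the proceeds forward at 4.0497.
The gap between the two covered legs is PLN 55,764.

PLN 55,764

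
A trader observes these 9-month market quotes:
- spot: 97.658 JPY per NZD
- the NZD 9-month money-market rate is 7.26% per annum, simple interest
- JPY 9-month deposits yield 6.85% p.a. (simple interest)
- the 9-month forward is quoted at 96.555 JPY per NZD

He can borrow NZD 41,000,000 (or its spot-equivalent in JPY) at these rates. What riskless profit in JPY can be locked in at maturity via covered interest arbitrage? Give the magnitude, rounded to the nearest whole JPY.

T = 9/12 years.
Keep in NZD, deliver into the forward: 41,000,000·1.054450·96.555 = JPY 4,174,309,209.75.
Swap to JPY now, deposit: 41,000,000·97.658·1.051375 = JPY 4,209,682,369.75.
The quoted forward undervalues NZD, so borrow NZD, convert to JPY at spot, deposit the JPY at 6.85%, and buy NZD forward at 96.555 to cover the loan.
Profit = 4,209,682,369.75 − 4,174,309,209.75 = JPY 35,373,160.

JPY 35,373,160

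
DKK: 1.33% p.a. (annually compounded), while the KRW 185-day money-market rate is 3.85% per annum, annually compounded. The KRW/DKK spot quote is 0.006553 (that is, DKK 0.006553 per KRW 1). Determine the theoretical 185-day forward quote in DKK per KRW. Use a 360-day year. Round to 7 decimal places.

T = 185/360 years.
DKK accumulates by (1 + 0.0133)^(185/360) = 1.0068128.
Growth of 1 KRW over T: (1 + 0.0385)^(185/360) = 1.019603.
So F = 0.006553 × 1.0068128 / 1.019603 = 0.006470797 (DKK/KRW).

0.0064708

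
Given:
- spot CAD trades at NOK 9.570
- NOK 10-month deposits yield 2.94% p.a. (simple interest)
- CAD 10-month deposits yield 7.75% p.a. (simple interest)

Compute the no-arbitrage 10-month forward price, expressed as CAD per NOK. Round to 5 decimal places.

0.10858

T = 10/12 years.
Growth of 1 NOK over T: 1 + 0.0294×10/12 = 1.024500.
CAD growth factor: 1 + 0.0775×10/12 = 1.0645833.
CIP: F = S · (grow NOK)/(grow CAD) = 9.57 × 1.024500/1.0645833 = 9.209674 NOK per CAD.
Invert for CAD per NOK: 1 / 9.209674 = 0.10858.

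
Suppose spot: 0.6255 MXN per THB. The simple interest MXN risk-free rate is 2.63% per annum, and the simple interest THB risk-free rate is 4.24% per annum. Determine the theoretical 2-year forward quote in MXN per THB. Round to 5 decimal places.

T = 2 years.
MXN growth factor: 1 + 0.0263×2 = 1.052600.
THB accumulates by 1 + 0.0424×2 = 1.084800.
CIP: F = S · (grow MXN)/(grow THB) = 0.6255 × 1.052600/1.084800 = 0.6069334 MXN per THB.

0.60693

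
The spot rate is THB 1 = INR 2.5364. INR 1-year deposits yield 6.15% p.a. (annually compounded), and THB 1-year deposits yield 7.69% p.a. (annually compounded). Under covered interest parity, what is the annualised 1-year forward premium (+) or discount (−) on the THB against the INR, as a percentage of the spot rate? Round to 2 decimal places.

T = 1 year.
No-arbitrage forward: 2.5364 × 1.061500 / 1.076900 = 2.5001287 INR/THB.
Annualised premium = (F − S)/S × (1/T) = (2.5001287 − 2.5364)/2.5364 ÷ 1 = -1.43%.

-1.43%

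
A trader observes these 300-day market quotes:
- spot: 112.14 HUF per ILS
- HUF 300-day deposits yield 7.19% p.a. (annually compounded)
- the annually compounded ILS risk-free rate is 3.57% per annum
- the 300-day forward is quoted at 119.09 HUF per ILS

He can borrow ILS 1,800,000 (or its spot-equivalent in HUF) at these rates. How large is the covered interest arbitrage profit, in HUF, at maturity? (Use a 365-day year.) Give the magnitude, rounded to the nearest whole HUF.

HUF 6,925,859

T = 300/365 years.
Invest the ILS and cover forward: 1,800,000 × 1.02925047564 × 119.09 = HUF 220,632,190.46.
Convert at spot and invest in HUF: 1,800,000 × 112.14 × 1.05872783745 = HUF 213,706,331.44.
The quoted forward overvalues ILS, so borrow HUF, buy ILS at spot, deposit the ILS at 3.57%, and sell the proceeds forward at 119.09.
Profit = 220,632,190.46 − 213,706,331.44 = HUF 6,925,859.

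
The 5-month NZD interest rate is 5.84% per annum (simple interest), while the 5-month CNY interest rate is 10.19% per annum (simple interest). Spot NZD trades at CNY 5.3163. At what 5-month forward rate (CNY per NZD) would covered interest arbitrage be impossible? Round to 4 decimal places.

T = 5/12 years.
CNY accumulates by 1 + 0.1019×5/12 = 1.0424583.
NZD accumulates by 1 + 0.0584×5/12 = 1.0243333.
So F = 5.3163 × 1.0424583 / 1.0243333 = 5.410369 (CNY/NZD).

5.4104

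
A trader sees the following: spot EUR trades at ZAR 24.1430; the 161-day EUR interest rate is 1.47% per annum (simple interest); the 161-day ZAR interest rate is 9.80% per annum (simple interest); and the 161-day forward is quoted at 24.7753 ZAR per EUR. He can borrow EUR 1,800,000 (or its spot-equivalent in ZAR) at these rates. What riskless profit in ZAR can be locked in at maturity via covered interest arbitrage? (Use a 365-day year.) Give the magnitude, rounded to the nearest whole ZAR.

T = 161/365 years.
Invest the EUR and cover forward: 1,800,000 × 1.0064841096 × 24.7753 = ZAR 44,884,702.37.
Convert at spot and invest in ZAR: 1,800,000 × 24.1430 × 1.0432273973 = ZAR 45,335,950.30.
The quoted forward undervalues EUR, so borrow EUR, convert to ZAR at spot, deposit the ZAR at 9.80%, and buy EUR forward at 24.7753 to cover the loan.
Profit = 45,335,950.30 − 44,884,702.37 = ZAR 451,248.

ZAR 451,248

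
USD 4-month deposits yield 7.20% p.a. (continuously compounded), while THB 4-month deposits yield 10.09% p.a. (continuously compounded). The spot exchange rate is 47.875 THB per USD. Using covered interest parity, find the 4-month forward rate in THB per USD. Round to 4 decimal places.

48.3384

T = 4/12 years.
Growth of 1 THB over T: e^(0.1009×4/12) = 1.03420533.
USD growth factor: e^(0.0720×4/12) = 1.02429032.
Forward (THB per USD) = 47.875 × 1.03420533 / 1.02429032 = 48.338424.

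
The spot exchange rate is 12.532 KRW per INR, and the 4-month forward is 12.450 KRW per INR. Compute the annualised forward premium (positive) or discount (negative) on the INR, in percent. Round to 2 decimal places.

T = 4/12 years.
(F − S)/S = (12.450 − 12.532)/12.532 = -0.0065432.
Per annum: -0.0065432 / (4/12) = -0.019630 = -1.96%.

-1.96%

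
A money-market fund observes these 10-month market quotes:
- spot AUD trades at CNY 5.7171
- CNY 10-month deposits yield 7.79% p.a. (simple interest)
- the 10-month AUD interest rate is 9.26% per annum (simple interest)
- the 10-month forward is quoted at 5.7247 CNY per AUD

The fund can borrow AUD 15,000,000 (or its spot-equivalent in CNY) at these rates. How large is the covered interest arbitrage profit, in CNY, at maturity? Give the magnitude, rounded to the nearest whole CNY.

T = 10/12 years.
Invest the AUD and cover forward: 15,000,000 × 1.0771666667 × 5.7247 = CNY 92,496,840.25.
Convert at spot and invest in CNY: 15,000,000 × 5.7171 × 1.0649166667 = CNY 91,323,526.13.
The quoted forward overvalues AUD, so borrow CNY, buy AUD at spot, deposit the AUD at 9.26%, and sell the proceeds forward at 5.7247.
Profit = 92,496,840.25 − 91,323,526.13 = CNY 1,173,314.

CNY 1,173,314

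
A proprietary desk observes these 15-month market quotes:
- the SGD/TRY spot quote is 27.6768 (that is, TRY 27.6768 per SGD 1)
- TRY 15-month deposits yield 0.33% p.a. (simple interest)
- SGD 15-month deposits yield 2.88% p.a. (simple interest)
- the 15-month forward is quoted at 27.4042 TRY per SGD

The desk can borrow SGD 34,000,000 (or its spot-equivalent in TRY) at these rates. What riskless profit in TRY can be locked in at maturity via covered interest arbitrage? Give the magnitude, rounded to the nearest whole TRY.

TRY 20,392,670

T = 15/12 years.
Invest the SGD and cover forward: 34,000,000 × 1.036000 × 27.4042 = TRY 965,285,540.80.
Convert at spot and invest in TRY: 34,000,000 × 27.6768 × 1.004125 = TRY 944,892,871.20.
The quoted forward overvalues SGD, so borrow TRY, buy SGD at spot, deposit the SGD at 2.88%, and sell the proceeds forward at 27.4042.
The gap between the two covered legs is TRY 20,392,670.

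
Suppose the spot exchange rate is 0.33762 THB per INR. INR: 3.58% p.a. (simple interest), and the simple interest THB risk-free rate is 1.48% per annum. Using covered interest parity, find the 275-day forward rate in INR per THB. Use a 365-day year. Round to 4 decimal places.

3.0083

T = 275/365 years.
THB accumulates by 1 + 0.0148×275/365 = 1.0111507.
INR growth factor: 1 + 0.0358×275/365 = 1.0269726.
CIP: F = S · (grow THB)/(grow INR) = 0.33762 × 1.0111507/1.0269726 = 0.3324185 THB per INR.
Invert for INR per THB: 1 / 0.3324185 = 3.0083.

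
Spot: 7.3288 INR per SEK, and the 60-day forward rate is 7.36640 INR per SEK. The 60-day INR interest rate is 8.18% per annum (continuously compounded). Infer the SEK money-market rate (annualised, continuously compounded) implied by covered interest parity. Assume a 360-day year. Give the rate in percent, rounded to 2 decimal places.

5.11%

T = 60/360 years.
CIP gives F = S · g_INR/g_SEK, so g_INR/g_SEK = 7.3664/7.3288 = 1.0051304.
The INR side grows by e^(0.0818×60/360) = 1.0137267.
Hence g_SEK = 1.0085524.
r = ln(1.0085524)/(60/360) = 0.051096 → 5.11%.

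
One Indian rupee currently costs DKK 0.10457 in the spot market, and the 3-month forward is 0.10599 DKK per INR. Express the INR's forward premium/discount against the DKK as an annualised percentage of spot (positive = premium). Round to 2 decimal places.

+5.43%

T = 3/12 years.
(F − S)/S = (0.10599 − 0.10457)/0.10457 = 0.0135794.
Annualise by dividing by T: 0.0135794 / (3/12) = 0.054318 → 5.43%.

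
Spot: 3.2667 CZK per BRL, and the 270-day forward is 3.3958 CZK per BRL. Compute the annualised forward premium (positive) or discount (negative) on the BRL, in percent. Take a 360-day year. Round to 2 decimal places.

T = 270/360 years.
(F − S)/S = (3.3958 − 3.2667)/3.2667 = 0.0395200.
Annualise by dividing by T: 0.0395200 / (270/360) = 0.052693 → 5.27%.

+5.27%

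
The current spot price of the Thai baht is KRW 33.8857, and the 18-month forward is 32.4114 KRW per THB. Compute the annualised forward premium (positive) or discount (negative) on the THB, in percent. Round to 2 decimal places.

-2.90%

T = 18/12 years.
THB trades forward at -4.35080% vs spot over the period.
×(1/T) gives -2.90% p.a.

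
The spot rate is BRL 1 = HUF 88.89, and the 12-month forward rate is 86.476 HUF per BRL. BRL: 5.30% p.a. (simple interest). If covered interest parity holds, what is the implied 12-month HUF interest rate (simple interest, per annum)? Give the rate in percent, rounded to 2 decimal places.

T = 1 year.
By CIP, F/S equals the HUF-to-BRL growth ratio: 86.476/88.89 = 0.9728428.
The BRL side grows by 1 + 0.0530×1 = 1.053000.
Hence g_HUF = 1.0244035.
(1.0244035 − 1)/T = 0.024404, i.e. 2.44%.

2.44%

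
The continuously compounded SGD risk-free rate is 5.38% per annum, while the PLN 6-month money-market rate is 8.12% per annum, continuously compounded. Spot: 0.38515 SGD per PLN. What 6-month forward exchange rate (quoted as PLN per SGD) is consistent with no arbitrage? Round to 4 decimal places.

T = 6/12 years.
Growth of 1 SGD over T: e^(0.0538×6/12) = 1.0272651.
Growth of 1 PLN over T: e^(0.0812×6/12) = 1.0414354.
Forward (SGD per PLN) = 0.38515 × 1.0272651 / 1.0414354 = 0.3799095.
Invert for PLN per SGD: 1 / 0.3799095 = 2.6322.

2.6322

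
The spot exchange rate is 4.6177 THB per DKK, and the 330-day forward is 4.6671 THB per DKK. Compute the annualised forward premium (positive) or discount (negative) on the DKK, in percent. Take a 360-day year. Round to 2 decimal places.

+1.17%

T = 330/360 years.
(F − S)/S = (4.6671 − 4.6177)/4.6177 = 0.0106980.
Per annum: 0.0106980 / (330/360) = 0.011671 = 1.17%.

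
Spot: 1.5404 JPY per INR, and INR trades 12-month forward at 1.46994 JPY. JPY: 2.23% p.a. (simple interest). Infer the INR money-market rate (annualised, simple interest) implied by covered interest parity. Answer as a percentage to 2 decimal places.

T = 1 year.
F/S = 1.46994/1.5404 = 0.9542586 = (growth of JPY) / (growth of INR).
The JPY side grows by 1 + 0.0223×1 = 1.022300.
Hence g_INR = 1.0713029.
(1.0713029 − 1)/T = 0.071303, i.e. 7.13%.

7.13%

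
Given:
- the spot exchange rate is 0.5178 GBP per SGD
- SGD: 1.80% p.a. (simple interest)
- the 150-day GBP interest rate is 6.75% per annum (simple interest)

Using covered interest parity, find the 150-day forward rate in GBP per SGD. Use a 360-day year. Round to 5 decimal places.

0.52840

T = 150/360 years.
Growth of 1 GBP over T: 1 + 0.0675×150/360 = 1.028125.
SGD accumulates by 1 + 0.0180×150/360 = 1.007500.
So F = 0.5178 × 1.028125 / 1.007500 = 0.5284001 (GBP/SGD).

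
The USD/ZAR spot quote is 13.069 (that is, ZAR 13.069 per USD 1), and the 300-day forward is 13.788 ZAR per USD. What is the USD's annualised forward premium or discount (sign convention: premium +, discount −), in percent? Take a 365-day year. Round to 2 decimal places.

T = 300/365 years.
USD trades forward at +5.50157% vs spot over the period.
Annualise by dividing by T: 0.0550157 / (300/365) = 0.066936 → 6.69%.

+6.69%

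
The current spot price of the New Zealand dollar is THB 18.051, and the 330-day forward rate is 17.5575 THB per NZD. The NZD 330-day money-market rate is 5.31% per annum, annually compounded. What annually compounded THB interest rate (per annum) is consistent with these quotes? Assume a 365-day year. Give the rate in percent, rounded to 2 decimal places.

2.13%

T = 330/365 years.
CIP gives F = S · g_THB/g_NZD, so g_THB/g_NZD = 17.5575/18.051 = 0.9726608.
NZD growth factor: (1 + 0.0531)^(330/365) = 1.0478883.
So the THB growth factor = 1.0192399.
r = 1.0192399^(365/330) − 1 = 0.021302 → 2.13%.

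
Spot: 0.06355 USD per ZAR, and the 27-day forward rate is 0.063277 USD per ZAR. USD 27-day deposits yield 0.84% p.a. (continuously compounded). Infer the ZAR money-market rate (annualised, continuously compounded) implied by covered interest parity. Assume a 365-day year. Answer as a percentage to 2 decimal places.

6.66%

T = 27/365 years.
F/S = 0.063277/0.06355 = 0.9957042 = (growth of USD) / (growth of ZAR).
USD growth factor: e^(0.0084×27/365) = 1.0006216.
Hence g_ZAR = 1.0049386.
r = ln(1.0049386)/(27/365) = 0.066598 → 6.66%.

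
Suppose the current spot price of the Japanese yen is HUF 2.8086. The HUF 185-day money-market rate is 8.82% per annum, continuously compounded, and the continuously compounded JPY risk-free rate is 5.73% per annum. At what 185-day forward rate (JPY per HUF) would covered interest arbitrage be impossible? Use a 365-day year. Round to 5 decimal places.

0.35052

T = 185/365 years.
HUF accumulates by e^(0.0882×185/365) = 1.0457184.
JPY growth factor: e^(0.0573×185/365) = 1.0294683.
Forward (HUF per JPY) = 2.8086 × 1.0457184 / 1.0294683 = 2.852934.
Quoted the other way: 1/2.852934 = 0.35052 JPY per HUF.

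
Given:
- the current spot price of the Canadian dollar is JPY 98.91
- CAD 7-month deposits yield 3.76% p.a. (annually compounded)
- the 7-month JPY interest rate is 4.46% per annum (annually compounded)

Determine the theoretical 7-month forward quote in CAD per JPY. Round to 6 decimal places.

0.010071

T = 7/12 years.
JPY growth factor: (1 + 0.0446)^(7/12) = 1.0257799.
Growth of 1 CAD over T: (1 + 0.0376)^(7/12) = 1.0217645.
So F = 98.91 × 1.0257799 / 1.0217645 = 99.29870 (JPY/CAD).
Invert for CAD per JPY: 1 / 99.29870 = 0.010071.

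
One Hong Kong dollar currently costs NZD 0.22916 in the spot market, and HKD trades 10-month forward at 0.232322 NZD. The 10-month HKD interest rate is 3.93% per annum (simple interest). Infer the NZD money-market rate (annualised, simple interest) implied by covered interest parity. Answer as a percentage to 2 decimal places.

5.64%

T = 10/12 years.
F/S = 0.232322/0.22916 = 1.0137982 = (growth of NZD) / (growth of HKD).
HKD growth factor: 1 + 0.0393×10/12 = 1.032750.
So the NZD growth factor = 1.0470001.
(1.0470001 − 1)/T = 0.056400, i.e. 5.64%.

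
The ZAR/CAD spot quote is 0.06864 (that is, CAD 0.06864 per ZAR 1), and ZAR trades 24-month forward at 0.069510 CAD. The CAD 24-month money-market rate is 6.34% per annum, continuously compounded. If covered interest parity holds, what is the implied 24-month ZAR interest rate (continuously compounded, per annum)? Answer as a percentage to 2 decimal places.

T = 2 years.
CIP gives F = S · g_CAD/g_ZAR, so g_CAD/g_ZAR = 0.06951/0.06864 = 1.0126748.
CAD growth factor: e^(0.0634×2) = 1.135190.
So the ZAR growth factor = 1.1209818.
Take logs: ln 1.1209818 / 2 = 0.057102, so 5.71%.

5.71%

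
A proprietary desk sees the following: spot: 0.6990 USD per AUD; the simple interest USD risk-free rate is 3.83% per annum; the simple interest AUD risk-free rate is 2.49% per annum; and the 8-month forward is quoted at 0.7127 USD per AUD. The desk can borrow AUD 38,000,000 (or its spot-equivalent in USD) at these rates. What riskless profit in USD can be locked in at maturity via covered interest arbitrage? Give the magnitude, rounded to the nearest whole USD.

USD 291,955

T = 8/12 years.
Keep in AUD, deliver into the forward: 38,000,000·1.016600·0.7127 = USD 27,532,171.16.
Swap to USD now, deposit: 38,000,000·0.6990·1.0255333333 = USD 27,240,216.40.
The quoted forward overvalues AUD, so borrow USD, buy AUD at spot, deposit the AUD at 2.49%, and sell the proceeds forward at 0.7127.
Profit = 27,532,171.16 − 27,240,216.40 = USD 291,955.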